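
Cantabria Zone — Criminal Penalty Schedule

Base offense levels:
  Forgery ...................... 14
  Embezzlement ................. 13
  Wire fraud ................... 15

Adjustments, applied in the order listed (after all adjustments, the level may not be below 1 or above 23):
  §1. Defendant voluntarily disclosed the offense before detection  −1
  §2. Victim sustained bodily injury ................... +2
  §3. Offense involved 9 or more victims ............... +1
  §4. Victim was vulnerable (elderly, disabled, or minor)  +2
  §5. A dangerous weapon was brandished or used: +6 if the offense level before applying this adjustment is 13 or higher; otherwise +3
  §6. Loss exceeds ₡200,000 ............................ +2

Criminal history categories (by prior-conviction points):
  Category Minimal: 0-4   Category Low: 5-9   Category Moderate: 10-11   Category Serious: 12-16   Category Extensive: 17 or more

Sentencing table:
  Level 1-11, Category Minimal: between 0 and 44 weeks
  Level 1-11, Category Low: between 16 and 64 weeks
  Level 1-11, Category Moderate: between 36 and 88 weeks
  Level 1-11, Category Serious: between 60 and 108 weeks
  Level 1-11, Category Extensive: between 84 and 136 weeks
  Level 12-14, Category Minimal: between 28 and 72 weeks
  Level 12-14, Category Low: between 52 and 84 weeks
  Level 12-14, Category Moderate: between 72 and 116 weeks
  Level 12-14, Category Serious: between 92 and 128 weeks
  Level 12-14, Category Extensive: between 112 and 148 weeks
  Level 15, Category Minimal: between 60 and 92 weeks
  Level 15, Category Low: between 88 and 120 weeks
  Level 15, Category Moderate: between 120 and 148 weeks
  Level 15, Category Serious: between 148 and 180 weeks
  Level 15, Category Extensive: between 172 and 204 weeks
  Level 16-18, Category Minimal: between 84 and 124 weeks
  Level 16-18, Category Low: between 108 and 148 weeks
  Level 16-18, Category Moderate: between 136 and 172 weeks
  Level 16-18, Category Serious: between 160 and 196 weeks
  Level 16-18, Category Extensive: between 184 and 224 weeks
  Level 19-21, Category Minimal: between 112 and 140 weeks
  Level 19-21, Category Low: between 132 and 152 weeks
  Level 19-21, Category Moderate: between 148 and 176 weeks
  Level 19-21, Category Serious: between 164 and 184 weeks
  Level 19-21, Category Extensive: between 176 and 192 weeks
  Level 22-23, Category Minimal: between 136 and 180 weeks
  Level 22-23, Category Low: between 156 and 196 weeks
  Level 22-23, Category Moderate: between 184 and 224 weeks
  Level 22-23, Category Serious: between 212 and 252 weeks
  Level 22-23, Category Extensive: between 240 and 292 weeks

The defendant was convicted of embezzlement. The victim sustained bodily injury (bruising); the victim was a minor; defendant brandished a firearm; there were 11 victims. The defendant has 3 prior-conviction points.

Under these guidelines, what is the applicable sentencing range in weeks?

136-180 weeks

Base offense level for embezzlement: 13.
§1 does not apply.
§2 applies: 13 + 2 = 15.
§3 applies: 15 + 1 = 16.
§4 applies: 16 + 2 = 18.
§5 applies (level before this adjustment is 18 ≥ 13, so +6): 18 + 6 = 24.
Level 24 exceeds the maximum of 23; capped at 23.
Final offense level: 23.
Criminal history: 3 prior points → Category Minimal (0-4).
Level 23 falls in the 22-23 band.
Grid: Level 22-23 × Category Minimal = 136-180 weeks.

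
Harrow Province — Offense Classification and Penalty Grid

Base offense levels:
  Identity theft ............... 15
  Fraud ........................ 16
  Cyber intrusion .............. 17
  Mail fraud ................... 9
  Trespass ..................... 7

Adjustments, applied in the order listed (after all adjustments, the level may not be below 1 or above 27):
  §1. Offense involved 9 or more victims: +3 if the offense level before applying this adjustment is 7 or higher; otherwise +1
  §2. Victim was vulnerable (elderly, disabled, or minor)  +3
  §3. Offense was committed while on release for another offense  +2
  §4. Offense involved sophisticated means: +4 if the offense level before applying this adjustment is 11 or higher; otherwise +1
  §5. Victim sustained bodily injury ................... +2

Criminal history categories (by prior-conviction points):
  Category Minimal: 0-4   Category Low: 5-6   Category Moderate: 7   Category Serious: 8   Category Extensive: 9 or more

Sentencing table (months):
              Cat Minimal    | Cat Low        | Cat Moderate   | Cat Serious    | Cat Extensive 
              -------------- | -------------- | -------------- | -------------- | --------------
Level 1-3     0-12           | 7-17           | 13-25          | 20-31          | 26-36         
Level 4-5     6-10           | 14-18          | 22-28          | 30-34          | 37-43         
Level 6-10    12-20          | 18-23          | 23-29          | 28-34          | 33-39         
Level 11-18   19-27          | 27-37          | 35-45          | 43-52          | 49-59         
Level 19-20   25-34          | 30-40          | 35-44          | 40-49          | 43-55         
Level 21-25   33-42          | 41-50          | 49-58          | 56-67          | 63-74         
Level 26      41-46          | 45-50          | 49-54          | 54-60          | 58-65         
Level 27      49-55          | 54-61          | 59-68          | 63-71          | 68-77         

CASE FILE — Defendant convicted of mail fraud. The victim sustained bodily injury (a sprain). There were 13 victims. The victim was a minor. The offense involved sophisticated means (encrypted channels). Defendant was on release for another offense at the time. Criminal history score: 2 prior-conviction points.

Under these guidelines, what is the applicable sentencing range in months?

Base offense level for mail fraud: 9.
§1 applies (level before this adjustment is 9 ≥ 7, so +3): 9 + 3 = 12.
§2 applies: 12 + 3 = 15.
§3 applies: 15 + 2 = 17.
§4 applies (level before this adjustment is 17 ≥ 11, so +4): 17 + 4 = 21.
§5 applies: 21 + 2 = 23.
Final offense level: 23.
Criminal history: 2 prior points → Category Minimal (0-4).
Level 23 falls in the 21-25 band.
Grid: Level 21-25 × Category Minimal = 33-42 months.

33-42 months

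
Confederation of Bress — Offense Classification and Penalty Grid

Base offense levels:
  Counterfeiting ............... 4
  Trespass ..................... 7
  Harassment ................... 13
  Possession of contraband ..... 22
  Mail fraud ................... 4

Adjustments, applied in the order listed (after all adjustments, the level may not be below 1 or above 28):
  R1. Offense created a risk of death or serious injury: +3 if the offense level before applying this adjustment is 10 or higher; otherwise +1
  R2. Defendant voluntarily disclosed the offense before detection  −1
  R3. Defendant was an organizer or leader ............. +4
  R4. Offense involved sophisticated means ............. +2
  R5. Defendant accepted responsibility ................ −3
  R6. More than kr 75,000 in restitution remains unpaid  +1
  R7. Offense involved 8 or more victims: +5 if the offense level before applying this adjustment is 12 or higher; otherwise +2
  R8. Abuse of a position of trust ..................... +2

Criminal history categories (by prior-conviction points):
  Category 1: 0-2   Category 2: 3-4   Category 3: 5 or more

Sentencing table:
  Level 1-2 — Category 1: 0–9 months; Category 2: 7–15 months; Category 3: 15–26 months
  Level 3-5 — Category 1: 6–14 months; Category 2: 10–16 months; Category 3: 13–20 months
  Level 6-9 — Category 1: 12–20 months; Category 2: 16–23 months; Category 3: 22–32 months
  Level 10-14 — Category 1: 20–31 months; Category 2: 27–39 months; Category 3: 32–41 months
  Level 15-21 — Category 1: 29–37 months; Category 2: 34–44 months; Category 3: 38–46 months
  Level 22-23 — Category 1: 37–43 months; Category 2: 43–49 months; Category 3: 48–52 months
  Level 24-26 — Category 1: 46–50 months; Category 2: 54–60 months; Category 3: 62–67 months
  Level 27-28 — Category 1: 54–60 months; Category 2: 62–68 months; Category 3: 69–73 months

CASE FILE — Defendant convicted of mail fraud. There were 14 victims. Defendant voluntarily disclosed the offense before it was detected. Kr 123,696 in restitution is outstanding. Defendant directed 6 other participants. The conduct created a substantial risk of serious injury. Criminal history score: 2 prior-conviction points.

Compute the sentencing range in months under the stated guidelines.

Base offense level for mail fraud: 4.
R1 applies (level before this adjustment is 4 < 10, so +1): 4 + 1 = 5.
R2 applies: 5 − 1 = 4.
R3 applies: 4 + 4 = 8.
R6 applies: 8 + 1 = 9.
R7 applies (level before this adjustment is 9 < 12, so +2): 9 + 2 = 11.
R8 does not apply.
Final offense level: 11.
Criminal history: 2 prior points → Category 1 (0-2).
Level 11 falls in the 10-14 band.
Grid: Level 10-14 × Category 1 = 20-31 months.

20-31 months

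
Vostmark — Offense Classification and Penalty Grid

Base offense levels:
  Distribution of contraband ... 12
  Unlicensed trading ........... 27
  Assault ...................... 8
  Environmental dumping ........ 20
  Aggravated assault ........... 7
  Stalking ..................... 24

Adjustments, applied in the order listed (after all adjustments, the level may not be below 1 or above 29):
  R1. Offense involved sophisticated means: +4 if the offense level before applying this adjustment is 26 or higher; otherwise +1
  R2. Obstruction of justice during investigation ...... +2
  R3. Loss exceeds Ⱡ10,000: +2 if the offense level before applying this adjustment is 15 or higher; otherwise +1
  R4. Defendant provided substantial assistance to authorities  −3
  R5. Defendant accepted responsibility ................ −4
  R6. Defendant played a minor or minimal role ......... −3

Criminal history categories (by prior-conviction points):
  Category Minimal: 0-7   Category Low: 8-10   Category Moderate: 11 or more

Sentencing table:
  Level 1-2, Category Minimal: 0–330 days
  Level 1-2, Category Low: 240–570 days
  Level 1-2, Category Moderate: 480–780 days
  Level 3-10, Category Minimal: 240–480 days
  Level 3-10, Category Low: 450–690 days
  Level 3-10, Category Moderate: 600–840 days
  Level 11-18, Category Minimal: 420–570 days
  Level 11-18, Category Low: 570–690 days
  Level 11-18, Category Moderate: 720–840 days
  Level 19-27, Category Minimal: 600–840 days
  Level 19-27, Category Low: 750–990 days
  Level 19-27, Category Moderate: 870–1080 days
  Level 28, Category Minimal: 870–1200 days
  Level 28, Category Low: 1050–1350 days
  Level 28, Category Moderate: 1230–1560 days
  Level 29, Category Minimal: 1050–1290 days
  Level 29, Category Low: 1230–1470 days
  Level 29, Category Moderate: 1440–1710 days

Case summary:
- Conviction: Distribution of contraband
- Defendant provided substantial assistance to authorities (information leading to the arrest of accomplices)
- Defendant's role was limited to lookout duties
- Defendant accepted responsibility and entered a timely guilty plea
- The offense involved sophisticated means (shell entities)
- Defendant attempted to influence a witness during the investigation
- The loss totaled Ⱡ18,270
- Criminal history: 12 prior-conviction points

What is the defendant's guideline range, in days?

600-840 days

Base offense level for distribution of contraband: 12.
R1 applies (level before this adjustment is 12 < 26, so +1): 12 + 1 = 13.
R2 applies: 13 + 2 = 15.
R3 applies (level before this adjustment is 15 ≥ 15, so +2): 15 + 2 = 17.
R4 applies: 17 − 3 = 14.
R5 applies: 14 − 4 = 10.
R6 applies: 10 − 3 = 7.
Final offense level: 7.
Criminal history: 12 prior points → Category Moderate (11+).
Level 7 falls in the 3-10 band.
Grid: Level 3-10 × Category Moderate = 600-840 days.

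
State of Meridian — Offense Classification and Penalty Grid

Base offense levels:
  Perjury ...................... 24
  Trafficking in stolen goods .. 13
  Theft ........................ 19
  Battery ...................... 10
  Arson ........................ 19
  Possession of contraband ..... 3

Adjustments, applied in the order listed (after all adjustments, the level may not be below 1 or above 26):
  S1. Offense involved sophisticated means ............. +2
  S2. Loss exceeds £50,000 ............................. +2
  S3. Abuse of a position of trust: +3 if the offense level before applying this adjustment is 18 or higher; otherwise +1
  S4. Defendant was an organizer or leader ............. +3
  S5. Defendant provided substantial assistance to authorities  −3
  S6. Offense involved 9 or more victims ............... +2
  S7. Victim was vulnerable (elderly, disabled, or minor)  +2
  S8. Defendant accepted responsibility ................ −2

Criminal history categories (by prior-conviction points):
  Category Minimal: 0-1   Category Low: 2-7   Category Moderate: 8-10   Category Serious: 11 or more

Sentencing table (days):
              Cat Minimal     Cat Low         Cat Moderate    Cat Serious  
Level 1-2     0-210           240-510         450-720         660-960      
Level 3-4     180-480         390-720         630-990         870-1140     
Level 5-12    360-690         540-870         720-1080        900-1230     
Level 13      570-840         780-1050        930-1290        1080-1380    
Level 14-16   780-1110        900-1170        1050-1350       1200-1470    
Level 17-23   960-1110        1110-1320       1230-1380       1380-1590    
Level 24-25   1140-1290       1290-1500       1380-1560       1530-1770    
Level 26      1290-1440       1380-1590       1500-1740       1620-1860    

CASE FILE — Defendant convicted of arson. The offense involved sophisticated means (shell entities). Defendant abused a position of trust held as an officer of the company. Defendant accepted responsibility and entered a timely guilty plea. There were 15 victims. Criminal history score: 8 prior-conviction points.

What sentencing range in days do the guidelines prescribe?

1380-1560 days

Base offense level for arson: 19.
S1 applies: 19 + 2 = 21.
S3 applies (level before this adjustment is 21 ≥ 18, so +3): 21 + 3 = 24.
S4 does not apply.
S5 does not apply.
S6 applies: 24 + 2 = 26.
S8 applies: 26 − 2 = 24.
Final offense level: 24.
Criminal history: 8 prior points → Category Moderate (8-10).
Level 24 falls in the 24-25 band.
Grid: Level 24-25 × Category Moderate = 1380-1560 days.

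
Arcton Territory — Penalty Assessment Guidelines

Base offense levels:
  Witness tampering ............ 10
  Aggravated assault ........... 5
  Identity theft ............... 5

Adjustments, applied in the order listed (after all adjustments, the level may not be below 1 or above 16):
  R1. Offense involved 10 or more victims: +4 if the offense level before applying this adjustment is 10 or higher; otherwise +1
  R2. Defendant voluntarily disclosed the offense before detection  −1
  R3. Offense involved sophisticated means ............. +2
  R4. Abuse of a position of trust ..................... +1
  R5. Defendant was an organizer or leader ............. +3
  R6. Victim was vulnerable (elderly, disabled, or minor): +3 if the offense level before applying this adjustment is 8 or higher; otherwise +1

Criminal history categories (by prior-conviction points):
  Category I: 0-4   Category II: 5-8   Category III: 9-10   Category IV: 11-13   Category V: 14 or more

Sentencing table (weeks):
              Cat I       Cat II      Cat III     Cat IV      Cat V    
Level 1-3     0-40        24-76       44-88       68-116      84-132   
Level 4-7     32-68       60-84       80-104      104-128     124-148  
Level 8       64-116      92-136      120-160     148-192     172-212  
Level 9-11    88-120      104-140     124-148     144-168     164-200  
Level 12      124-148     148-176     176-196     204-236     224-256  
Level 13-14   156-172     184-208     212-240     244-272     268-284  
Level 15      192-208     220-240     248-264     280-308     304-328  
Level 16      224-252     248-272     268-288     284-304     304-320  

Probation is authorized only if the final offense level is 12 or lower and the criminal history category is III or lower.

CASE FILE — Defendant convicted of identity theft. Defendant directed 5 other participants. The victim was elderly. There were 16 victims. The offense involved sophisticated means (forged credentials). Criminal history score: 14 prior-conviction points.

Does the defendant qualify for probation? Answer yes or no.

Base offense level for identity theft: 5.
R1 applies (level before this adjustment is 5 < 10, so +1): 5 + 1 = 6.
R3 applies: 6 + 2 = 8.
R5 applies: 8 + 3 = 11.
R6 applies (level before this adjustment is 11 ≥ 8, so +3): 11 + 3 = 14.
Final offense level: 14.
Criminal history: 14 prior points → Category V (14+).
Level 14 falls in the 13-14 band.
Grid: Level 13-14 × Category V = 268-284 weeks.
Probation check: level 14 > 12 and category V > III → not eligible.

No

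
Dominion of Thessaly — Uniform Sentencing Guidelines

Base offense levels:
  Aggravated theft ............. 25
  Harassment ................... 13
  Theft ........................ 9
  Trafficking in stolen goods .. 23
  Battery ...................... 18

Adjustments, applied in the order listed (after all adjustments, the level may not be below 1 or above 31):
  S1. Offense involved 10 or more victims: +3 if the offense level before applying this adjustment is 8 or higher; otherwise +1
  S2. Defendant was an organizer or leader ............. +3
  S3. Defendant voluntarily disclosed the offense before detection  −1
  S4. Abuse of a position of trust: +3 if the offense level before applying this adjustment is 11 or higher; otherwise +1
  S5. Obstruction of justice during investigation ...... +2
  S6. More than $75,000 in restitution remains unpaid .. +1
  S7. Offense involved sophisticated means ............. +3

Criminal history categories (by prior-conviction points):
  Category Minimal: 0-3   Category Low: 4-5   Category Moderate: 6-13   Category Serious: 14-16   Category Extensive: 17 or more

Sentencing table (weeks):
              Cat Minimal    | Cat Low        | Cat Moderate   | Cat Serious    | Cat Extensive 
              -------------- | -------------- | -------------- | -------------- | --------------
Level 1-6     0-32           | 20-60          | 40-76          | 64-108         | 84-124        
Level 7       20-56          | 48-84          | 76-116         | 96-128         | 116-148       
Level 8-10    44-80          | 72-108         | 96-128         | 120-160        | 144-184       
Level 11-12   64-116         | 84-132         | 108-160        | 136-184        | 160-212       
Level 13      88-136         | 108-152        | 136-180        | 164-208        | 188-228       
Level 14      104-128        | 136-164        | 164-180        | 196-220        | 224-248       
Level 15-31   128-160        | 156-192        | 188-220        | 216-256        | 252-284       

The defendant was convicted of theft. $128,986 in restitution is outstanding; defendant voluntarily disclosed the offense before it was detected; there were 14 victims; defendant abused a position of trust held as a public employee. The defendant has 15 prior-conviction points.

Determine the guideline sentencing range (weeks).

216-256 weeks

Base offense level for theft: 9.
S1 applies (level before this adjustment is 9 ≥ 8, so +3): 9 + 3 = 12.
S3 applies: 12 − 1 = 11.
S4 applies (level before this adjustment is 11 ≥ 11, so +3): 11 + 3 = 14.
S5 does not apply.
S6 applies: 14 + 1 = 15.
Final offense level: 15.
Criminal history: 15 prior points → Category Serious (14-16).
Level 15 falls in the 15-31 band.
Grid: Level 15-31 × Category Serious = 216-256 weeks.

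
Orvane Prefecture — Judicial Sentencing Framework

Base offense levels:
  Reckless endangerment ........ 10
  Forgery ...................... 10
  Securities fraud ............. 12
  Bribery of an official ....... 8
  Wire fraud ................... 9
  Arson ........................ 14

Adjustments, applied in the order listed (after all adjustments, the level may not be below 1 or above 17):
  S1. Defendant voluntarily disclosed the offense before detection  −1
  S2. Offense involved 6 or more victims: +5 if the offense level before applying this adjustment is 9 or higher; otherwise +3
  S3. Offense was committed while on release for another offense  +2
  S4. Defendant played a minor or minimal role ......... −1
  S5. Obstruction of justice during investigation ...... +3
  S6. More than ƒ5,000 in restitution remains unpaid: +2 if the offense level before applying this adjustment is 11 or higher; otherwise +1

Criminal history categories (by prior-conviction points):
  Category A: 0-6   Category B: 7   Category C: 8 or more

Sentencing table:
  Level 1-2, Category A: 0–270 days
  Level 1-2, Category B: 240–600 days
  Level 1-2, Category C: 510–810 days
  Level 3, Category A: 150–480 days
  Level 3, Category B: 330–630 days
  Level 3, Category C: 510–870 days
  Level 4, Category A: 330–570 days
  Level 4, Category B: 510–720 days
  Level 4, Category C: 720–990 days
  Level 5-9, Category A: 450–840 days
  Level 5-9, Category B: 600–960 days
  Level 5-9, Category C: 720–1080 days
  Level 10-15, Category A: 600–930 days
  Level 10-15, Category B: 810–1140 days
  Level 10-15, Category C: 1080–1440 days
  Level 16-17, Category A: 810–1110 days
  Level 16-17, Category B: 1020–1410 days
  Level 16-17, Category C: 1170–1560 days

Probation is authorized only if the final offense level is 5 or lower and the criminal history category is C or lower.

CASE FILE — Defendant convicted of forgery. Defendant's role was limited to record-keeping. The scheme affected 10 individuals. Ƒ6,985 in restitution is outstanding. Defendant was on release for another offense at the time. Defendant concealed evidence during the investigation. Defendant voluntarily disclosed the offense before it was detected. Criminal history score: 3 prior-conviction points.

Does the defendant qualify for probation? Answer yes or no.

No

Base offense level for forgery: 10.
S1 applies: 10 − 1 = 9.
S2 applies (level before this adjustment is 9 ≥ 9, so +5): 9 + 5 = 14.
S3 applies: 14 + 2 = 16.
S4 applies: 16 − 1 = 15.
S5 applies: 15 + 3 = 18.
S6 applies (level before this adjustment is 18 ≥ 11, so +2): 18 + 2 = 20.
Level 20 exceeds the maximum of 17; capped at 17.
Final offense level: 17.
Criminal history: 3 prior points → Category A (0-6).
Level 17 falls in the 16-17 band.
Grid: Level 16-17 × Category A = 810-1110 days.
Probation check: level 17 > 5 and category A ≤ C → not eligible.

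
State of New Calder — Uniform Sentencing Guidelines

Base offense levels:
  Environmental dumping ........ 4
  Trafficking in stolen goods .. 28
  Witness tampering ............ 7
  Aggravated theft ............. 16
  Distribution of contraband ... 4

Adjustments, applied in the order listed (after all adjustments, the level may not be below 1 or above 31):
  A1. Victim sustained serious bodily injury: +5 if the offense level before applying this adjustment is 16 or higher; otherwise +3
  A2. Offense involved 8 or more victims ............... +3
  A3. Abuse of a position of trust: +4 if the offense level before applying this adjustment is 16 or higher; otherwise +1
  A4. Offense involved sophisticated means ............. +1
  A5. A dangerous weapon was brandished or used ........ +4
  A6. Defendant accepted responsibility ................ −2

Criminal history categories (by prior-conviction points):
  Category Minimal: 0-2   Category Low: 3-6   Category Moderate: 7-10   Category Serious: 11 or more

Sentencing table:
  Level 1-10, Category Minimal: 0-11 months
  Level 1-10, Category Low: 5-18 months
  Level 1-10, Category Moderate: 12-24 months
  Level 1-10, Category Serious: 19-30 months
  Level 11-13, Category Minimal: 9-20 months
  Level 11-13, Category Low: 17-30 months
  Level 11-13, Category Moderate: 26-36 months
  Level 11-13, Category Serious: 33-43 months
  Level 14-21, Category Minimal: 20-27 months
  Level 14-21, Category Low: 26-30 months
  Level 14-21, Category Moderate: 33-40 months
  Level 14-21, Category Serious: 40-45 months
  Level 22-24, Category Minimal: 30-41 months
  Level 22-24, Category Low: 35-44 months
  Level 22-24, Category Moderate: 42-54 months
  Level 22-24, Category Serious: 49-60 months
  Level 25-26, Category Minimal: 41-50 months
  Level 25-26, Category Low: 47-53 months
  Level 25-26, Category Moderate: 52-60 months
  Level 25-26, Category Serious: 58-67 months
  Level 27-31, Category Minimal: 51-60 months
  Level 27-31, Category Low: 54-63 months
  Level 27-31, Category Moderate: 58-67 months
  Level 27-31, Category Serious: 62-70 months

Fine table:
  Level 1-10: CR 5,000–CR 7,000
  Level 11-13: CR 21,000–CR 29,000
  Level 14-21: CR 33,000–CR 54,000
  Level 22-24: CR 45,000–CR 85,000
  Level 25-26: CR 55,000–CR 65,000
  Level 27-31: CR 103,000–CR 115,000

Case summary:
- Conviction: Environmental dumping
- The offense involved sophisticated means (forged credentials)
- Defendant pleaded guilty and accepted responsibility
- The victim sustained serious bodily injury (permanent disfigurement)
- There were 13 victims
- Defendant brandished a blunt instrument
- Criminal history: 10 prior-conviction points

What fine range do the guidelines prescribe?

Base offense level for environmental dumping: 4.
A1 applies (level before this adjustment is 4 < 16, so +3): 4 + 3 = 7.
A2 applies: 7 + 3 = 10.
A3 does not apply.
A4 applies: 10 + 1 = 11.
A5 applies: 11 + 4 = 15.
A6 applies: 15 − 2 = 13.
Final offense level: 13.
Level 13 falls in the 11-13 band.
Fine table: Level 11-13 → CR 21,000–CR 29,000.

CR 21,000–CR 29,000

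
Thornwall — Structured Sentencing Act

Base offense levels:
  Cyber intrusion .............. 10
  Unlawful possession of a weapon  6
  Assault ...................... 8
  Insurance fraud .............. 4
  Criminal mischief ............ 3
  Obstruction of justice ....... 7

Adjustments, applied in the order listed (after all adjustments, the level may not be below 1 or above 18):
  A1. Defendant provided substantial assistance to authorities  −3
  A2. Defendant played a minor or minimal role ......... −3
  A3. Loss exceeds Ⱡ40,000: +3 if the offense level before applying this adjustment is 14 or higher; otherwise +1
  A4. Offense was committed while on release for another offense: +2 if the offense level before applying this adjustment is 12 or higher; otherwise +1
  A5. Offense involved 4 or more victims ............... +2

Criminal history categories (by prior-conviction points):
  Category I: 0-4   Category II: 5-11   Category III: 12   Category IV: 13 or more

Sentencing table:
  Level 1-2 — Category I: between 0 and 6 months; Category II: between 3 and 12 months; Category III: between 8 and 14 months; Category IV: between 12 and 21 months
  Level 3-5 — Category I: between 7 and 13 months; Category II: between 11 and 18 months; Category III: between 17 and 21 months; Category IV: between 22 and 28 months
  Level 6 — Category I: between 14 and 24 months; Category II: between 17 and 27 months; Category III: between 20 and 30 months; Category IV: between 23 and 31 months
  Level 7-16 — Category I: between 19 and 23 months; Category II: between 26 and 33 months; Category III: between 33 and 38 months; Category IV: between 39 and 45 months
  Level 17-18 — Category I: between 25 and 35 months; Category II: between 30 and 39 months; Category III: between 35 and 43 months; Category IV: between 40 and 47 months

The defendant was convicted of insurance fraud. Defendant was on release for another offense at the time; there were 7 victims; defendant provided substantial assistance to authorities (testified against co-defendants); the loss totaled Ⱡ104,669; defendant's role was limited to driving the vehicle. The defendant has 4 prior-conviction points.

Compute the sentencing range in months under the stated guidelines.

0-6 months

Base offense level for insurance fraud: 4.
A1 applies: 4 − 3 = 1.
A2 applies: 1 − 3 = -2.
A3 applies (level before this adjustment is -2 < 14, so +1): -2 + 1 = -1.
A4 applies (level before this adjustment is -1 < 12, so +1): -1 + 1 = 0.
A5 applies: 0 + 2 = 2.
Final offense level: 2.
Criminal history: 4 prior points → Category I (0-4).
Level 2 falls in the 1-2 band.
Grid: Level 1-2 × Category I = 0-6 months.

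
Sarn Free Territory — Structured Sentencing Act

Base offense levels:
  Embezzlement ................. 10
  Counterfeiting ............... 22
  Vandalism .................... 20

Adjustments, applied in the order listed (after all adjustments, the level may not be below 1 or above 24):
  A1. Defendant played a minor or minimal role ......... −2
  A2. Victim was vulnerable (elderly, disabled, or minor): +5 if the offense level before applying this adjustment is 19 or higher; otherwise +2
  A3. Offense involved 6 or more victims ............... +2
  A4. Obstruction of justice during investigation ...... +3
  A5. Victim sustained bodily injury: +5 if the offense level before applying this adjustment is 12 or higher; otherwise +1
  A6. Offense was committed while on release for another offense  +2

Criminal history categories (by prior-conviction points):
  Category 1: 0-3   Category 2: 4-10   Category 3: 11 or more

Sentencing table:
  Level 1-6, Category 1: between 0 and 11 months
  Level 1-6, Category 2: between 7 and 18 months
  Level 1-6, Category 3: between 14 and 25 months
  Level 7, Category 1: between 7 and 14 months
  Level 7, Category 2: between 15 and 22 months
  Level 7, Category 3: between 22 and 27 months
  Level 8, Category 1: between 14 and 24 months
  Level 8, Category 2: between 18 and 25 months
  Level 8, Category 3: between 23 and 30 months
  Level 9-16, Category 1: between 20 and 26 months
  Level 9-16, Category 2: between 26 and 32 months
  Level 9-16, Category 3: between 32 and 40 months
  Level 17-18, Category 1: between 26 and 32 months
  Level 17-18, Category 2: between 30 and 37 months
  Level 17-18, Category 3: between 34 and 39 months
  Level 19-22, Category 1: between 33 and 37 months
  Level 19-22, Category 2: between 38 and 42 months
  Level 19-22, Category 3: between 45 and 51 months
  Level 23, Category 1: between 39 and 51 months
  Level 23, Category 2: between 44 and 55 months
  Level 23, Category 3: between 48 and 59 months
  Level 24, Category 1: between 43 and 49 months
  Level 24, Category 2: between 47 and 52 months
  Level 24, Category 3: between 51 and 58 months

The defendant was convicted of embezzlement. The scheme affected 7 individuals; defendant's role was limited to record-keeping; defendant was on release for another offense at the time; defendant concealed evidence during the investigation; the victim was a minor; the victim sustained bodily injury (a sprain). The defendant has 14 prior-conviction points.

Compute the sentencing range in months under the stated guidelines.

45-51 months

Base offense level for embezzlement: 10.
A1 applies: 10 − 2 = 8.
A2 applies (level before this adjustment is 8 < 19, so +2): 8 + 2 = 10.
A3 applies: 10 + 2 = 12.
A4 applies: 12 + 3 = 15.
A5 applies (level before this adjustment is 15 ≥ 12, so +5): 15 + 5 = 20.
A6 applies: 20 + 2 = 22.
Final offense level: 22.
Criminal history: 14 prior points → Category 3 (11+).
Level 22 falls in the 19-22 band.
Grid: Level 19-22 × Category 3 = 45-51 months.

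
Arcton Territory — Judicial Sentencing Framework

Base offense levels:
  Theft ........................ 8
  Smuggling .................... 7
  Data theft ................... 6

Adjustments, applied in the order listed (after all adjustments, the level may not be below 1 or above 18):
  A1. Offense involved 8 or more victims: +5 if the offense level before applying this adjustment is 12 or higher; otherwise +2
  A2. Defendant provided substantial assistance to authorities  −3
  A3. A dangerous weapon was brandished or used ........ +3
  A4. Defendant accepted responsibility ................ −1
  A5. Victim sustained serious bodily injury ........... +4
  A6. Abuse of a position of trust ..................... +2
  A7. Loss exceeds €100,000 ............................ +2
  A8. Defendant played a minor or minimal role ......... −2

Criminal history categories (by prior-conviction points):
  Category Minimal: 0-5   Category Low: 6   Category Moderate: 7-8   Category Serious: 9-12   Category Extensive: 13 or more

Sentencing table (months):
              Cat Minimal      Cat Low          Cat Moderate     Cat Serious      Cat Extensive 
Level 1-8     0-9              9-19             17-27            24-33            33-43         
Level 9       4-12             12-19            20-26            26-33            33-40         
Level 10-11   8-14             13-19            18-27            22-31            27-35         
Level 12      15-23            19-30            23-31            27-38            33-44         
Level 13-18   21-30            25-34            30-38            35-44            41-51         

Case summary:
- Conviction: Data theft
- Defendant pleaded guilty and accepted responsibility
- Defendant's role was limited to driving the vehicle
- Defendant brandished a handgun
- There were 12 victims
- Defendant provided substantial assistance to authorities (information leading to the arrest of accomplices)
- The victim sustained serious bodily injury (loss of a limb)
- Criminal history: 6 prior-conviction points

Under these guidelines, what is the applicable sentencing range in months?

Base offense level for data theft: 6.
A1 applies (level before this adjustment is 6 < 12, so +2): 6 + 2 = 8.
A2 applies: 8 − 3 = 5.
A3 applies: 5 + 3 = 8.
A4 applies: 8 − 1 = 7.
A5 applies: 7 + 4 = 11.
A6 does not apply.
A8 applies: 11 − 2 = 9.
Final offense level: 9.
Criminal history: 6 prior points → Category Low (6).
Level 9 falls in the 9 band.
Grid: Level 9 × Category Low = 12-19 months.

12-19 months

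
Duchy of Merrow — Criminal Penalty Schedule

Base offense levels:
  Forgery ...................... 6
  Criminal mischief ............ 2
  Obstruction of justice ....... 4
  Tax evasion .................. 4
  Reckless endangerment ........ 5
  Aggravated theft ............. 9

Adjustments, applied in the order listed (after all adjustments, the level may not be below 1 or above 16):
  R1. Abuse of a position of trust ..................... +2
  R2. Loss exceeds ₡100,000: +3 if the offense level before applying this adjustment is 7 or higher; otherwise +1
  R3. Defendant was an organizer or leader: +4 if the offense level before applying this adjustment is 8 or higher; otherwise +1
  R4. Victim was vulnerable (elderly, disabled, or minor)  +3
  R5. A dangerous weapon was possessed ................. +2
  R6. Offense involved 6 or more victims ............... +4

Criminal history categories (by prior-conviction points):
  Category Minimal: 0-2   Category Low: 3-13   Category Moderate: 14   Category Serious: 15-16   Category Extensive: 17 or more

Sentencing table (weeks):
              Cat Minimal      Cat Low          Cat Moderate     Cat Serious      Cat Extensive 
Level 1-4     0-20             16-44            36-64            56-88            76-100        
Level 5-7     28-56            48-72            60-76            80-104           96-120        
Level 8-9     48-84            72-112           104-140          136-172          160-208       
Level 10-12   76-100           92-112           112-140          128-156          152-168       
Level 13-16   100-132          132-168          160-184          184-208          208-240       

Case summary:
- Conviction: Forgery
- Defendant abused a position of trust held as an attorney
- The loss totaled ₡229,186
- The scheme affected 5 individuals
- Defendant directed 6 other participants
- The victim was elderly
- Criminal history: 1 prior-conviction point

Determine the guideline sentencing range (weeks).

Base offense level for forgery: 6.
R1 applies: 6 + 2 = 8.
R2 applies (level before this adjustment is 8 ≥ 7, so +3): 8 + 3 = 11.
R3 applies (level before this adjustment is 11 ≥ 8, so +4): 11 + 4 = 15.
R4 applies: 15 + 3 = 18.
R5 does not apply.
Level 18 exceeds the maximum of 16; capped at 16.
Final offense level: 16.
Criminal history: 1 prior point → Category Minimal (0-2).
Level 16 falls in the 13-16 band.
Grid: Level 13-16 × Category Minimal = 100-132 weeks.

100-132 weeks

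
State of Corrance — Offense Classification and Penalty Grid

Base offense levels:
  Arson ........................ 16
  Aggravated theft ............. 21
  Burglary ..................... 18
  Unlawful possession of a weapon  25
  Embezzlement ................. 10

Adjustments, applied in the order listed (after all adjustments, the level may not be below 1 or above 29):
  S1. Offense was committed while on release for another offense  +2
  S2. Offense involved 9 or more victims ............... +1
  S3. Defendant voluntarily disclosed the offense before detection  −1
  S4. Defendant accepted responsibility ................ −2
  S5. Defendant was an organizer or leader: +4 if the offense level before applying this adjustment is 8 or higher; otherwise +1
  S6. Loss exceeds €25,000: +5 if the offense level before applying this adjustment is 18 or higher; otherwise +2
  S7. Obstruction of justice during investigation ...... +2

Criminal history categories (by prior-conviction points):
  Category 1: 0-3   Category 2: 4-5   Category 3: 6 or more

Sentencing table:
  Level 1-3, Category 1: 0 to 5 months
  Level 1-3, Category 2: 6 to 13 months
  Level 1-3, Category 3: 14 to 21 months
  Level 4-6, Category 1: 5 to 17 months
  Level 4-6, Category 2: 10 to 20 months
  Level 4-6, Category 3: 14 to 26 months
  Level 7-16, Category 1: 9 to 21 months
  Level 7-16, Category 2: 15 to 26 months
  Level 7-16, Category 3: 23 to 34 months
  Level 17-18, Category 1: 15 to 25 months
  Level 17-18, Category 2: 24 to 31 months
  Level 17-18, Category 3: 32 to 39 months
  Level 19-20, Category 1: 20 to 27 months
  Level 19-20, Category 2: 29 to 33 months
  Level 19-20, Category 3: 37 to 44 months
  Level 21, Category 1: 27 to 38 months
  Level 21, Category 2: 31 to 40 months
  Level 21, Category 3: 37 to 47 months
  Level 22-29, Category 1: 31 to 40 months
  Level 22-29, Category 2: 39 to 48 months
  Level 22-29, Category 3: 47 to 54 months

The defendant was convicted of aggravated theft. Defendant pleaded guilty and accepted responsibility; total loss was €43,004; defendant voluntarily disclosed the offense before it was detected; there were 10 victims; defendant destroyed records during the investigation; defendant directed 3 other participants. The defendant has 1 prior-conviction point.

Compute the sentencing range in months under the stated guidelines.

Base offense level for aggravated theft: 21.
S2 applies: 21 + 1 = 22.
S3 applies: 22 − 1 = 21.
S4 applies: 21 − 2 = 19.
S5 applies (level before this adjustment is 19 ≥ 8, so +4): 19 + 4 = 23.
S6 applies (level before this adjustment is 23 ≥ 18, so +5): 23 + 5 = 28.
S7 applies: 28 + 2 = 30.
Level 30 exceeds the maximum of 29; capped at 29.
Final offense level: 29.
Criminal history: 1 prior point → Category 1 (0-3).
Level 29 falls in the 22-29 band.
Grid: Level 22-29 × Category 1 = 31-40 months.

31-40 months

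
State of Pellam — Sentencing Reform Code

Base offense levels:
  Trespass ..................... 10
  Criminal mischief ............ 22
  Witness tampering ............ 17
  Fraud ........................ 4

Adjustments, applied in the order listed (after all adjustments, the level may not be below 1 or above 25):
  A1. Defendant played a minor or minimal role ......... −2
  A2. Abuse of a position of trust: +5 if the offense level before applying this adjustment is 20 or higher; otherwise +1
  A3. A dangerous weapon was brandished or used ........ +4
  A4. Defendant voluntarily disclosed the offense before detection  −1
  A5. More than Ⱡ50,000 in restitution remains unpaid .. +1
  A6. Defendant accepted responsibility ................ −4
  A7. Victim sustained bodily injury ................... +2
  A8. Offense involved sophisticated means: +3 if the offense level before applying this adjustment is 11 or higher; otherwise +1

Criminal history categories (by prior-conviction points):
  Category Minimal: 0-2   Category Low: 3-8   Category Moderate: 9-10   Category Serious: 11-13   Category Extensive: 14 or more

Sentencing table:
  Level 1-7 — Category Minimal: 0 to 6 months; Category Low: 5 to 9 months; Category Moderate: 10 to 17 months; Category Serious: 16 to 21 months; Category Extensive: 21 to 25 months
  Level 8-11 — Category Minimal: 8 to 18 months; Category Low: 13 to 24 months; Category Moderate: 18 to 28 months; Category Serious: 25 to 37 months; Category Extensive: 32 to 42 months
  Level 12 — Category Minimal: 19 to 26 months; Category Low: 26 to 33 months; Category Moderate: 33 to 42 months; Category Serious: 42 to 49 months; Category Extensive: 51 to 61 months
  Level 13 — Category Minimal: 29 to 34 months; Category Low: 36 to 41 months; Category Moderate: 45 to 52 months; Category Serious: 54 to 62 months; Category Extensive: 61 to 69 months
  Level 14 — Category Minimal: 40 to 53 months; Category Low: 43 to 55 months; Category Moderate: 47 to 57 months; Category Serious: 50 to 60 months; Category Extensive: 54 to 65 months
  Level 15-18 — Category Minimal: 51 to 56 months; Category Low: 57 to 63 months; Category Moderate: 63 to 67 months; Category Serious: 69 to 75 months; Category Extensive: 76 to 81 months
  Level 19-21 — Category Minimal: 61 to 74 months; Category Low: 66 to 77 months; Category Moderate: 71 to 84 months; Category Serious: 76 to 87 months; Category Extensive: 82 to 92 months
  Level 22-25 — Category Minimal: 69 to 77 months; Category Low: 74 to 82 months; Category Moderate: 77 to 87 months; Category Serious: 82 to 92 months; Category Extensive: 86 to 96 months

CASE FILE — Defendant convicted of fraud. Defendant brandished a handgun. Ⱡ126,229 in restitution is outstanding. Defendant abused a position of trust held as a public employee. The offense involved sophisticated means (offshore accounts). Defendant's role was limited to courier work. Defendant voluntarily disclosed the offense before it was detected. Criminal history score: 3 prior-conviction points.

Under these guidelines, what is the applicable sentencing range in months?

13-24 months

Base offense level for fraud: 4.
A1 applies: 4 − 2 = 2.
A2 applies (level before this adjustment is 2 < 20, so +1): 2 + 1 = 3.
A3 applies: 3 + 4 = 7.
A4 applies: 7 − 1 = 6.
A5 applies: 6 + 1 = 7.
A6 does not apply.
A8 applies (level before this adjustment is 7 < 11, so +1): 7 + 1 = 8.
Final offense level: 8.
Criminal history: 3 prior points → Category Low (3-8).
Level 8 falls in the 8-11 band.
Grid: Level 8-11 × Category Low = 13-24 months.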